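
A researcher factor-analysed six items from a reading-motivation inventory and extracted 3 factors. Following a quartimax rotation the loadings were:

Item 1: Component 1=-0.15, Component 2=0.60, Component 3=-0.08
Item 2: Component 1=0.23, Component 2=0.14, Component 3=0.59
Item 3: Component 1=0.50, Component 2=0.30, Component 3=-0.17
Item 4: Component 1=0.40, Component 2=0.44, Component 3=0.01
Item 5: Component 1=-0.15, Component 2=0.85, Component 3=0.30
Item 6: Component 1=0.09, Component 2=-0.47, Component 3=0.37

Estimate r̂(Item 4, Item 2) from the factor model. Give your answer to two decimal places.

r̂ = Σ λ_i·λ_j across factors = (0.40)(0.23) + (0.44)(0.14) + (0.01)(0.59)
  = +0.0920 +0.0616 +0.0059 = 0.1595

0.16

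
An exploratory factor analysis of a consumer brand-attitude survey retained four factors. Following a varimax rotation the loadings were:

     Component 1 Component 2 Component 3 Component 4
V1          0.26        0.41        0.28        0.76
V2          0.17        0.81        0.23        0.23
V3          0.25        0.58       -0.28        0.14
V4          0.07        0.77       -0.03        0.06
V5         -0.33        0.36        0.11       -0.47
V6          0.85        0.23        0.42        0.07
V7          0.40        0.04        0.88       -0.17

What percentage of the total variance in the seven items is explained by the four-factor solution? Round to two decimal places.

73.93%

Communalities: 0.8917, 0.7908, 0.4969, 0.6023, 0.4715, 0.9567, 0.9649; Σh² = 5.1748.
Total variance with 7 standardized items is 7, so the solution explains 5.1748/7 = 0.7393 = 73.93%.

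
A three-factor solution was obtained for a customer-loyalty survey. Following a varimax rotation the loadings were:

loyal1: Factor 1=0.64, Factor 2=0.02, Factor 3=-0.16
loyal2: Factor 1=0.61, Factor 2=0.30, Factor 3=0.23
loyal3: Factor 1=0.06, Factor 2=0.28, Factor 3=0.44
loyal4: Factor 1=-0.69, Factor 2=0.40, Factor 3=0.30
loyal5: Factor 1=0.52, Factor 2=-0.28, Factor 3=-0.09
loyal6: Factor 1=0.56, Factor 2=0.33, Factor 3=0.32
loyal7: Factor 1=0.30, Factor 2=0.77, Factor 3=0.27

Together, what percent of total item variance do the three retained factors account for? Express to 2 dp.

SS loadings by factor: 1.9354, 1.1090, 0.5455; total = 3.5899.
Total variance with 7 standardized items is 7, so the solution explains 3.5899/7 = 0.5128 = 51.28%.

51.28%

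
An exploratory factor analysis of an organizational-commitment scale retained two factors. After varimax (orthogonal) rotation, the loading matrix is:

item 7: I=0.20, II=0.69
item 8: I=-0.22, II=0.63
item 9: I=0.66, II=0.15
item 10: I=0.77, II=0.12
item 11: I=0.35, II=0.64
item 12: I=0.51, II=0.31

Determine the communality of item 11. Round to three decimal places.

h² = 0.35² + 0.64² = 0.1225 + 0.4096 = 0.5321

0.532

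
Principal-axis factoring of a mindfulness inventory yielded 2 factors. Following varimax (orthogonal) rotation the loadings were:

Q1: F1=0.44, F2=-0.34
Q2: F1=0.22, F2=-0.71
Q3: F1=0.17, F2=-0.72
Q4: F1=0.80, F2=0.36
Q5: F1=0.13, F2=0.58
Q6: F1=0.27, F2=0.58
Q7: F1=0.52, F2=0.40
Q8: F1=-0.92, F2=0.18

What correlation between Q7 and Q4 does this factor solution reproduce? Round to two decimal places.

0.56

r̂ = Σ λ_i·λ_j across factors = (0.52)(0.80) + (0.40)(0.36)
  = +0.4160 +0.1440 = 0.5600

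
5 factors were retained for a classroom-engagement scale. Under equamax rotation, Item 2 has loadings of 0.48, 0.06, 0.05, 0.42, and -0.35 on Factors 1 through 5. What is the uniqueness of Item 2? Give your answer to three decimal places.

h² = 0.48² + 0.06² + 0.05² + 0.42² + (-0.35)² = 0.2304 + 0.0036 + 0.0025 + 0.1764 + 0.1225 = 0.5354
Uniqueness u² = 1 − h² = 1 − 0.5354 = 0.4646

0.465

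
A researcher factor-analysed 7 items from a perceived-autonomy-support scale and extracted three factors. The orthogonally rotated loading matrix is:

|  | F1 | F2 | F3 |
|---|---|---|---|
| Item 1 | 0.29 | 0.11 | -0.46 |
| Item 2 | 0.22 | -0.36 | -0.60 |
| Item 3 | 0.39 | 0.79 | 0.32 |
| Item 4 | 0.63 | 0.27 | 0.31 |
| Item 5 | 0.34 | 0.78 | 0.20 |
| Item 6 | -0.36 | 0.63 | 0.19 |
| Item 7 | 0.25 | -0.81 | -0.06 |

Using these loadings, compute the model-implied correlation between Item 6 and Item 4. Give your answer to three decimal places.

0.002

r̂ = Σ λ_i·λ_j across factors = (-0.36)(0.63) + (0.63)(0.27) + (0.19)(0.31)
  = -0.2268 +0.1701 +0.0589 = 0.0022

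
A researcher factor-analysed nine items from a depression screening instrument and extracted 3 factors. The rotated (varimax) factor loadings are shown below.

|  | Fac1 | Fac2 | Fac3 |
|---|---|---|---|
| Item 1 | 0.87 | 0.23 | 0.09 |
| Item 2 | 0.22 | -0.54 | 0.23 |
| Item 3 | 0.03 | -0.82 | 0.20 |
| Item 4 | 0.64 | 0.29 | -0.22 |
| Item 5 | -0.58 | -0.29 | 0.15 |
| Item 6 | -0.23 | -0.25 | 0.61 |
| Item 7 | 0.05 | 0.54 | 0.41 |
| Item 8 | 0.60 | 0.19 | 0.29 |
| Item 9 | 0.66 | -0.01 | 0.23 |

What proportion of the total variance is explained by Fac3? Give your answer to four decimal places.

SS loadings for Fac3 = 0.09² + 0.23² + 0.20² + (-0.22)² + 0.15² + 0.61² + 0.41² + 0.29² + 0.23² = 0.8491
Proportion of variance = 0.8491 / 9 = 0.0943.

0.0943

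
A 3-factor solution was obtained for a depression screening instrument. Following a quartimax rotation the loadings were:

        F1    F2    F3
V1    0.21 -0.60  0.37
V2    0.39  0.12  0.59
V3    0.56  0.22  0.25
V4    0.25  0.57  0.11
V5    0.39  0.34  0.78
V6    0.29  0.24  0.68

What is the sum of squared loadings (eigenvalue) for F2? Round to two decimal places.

0.92

SS loadings for F2 = (-0.60)² + 0.12² + 0.22² + 0.57² + 0.34² + 0.24² = 0.3600 + 0.0144 + 0.0484 + 0.3249 + 0.1156 + 0.0576 = 0.9209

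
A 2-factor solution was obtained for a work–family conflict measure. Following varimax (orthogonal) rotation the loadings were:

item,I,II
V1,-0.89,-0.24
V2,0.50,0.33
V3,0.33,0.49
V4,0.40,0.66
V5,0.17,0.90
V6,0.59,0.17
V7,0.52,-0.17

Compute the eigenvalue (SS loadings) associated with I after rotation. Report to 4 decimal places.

1.9584

SS loadings for I = (-0.89)² + 0.50² + 0.33² + 0.40² + 0.17² + 0.59² + 0.52² = 0.7921 + 0.2500 + 0.1089 + 0.1600 + 0.0289 + 0.3481 + 0.2704 = 1.9584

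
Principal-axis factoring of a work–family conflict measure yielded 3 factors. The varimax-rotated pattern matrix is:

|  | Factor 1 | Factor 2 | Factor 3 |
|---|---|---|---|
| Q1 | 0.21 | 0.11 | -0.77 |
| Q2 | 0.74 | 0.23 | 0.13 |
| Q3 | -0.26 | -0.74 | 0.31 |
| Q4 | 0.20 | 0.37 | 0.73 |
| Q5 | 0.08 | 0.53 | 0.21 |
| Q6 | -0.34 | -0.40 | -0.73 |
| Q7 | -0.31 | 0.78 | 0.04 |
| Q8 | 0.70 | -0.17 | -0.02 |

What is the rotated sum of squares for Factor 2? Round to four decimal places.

SS loadings for Factor 2 = 0.11² + 0.23² + (-0.74)² + 0.37² + 0.53² + (-0.40)² + 0.78² + (-0.17)² = 0.0121 + 0.0529 + 0.5476 + 0.1369 + 0.2809 + 0.1600 + 0.6084 + 0.0289 = 1.8277

1.8277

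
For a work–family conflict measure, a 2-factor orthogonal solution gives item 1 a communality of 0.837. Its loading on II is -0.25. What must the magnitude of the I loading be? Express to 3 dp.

Under orthogonal rotation h² = Σλ², so λ_I² = h² − (0.0625) = 0.837 − 0.0625 = 0.7745.
|λ| = √0.7745 = 0.8801.

0.880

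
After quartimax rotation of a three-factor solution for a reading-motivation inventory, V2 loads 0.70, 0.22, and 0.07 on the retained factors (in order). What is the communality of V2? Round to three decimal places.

0.543

h² = 0.70² + 0.22² + 0.07² = 0.4900 + 0.0484 + 0.0049 = 0.5433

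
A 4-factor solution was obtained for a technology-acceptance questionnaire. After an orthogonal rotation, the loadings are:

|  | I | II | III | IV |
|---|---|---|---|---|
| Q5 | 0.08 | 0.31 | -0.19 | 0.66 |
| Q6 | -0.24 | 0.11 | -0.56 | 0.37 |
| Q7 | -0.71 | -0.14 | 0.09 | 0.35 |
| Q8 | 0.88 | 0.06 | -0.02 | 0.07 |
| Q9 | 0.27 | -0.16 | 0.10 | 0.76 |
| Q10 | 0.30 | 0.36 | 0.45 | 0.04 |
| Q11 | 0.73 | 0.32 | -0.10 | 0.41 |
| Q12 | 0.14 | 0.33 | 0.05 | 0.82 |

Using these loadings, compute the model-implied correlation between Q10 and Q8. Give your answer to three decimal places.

0.279

r̂ = Σ λ_i·λ_j across factors = (0.30)(0.88) + (0.36)(0.06) + (0.45)(-0.02) + (0.04)(0.07)
  = +0.2640 +0.0216 -0.0090 +0.0028 = 0.2794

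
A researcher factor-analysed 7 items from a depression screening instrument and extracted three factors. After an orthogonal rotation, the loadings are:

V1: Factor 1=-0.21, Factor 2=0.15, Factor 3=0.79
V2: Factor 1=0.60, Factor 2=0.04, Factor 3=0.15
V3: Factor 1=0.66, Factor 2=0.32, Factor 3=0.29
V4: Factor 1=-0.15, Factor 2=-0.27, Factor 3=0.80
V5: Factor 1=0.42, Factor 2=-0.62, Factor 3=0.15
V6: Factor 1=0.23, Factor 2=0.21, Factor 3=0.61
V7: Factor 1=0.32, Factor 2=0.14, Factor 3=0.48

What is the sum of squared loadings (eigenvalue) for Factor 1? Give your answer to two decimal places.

1.19

SS loadings for Factor 1 = (-0.21)² + 0.60² + 0.66² + (-0.15)² + 0.42² + 0.23² + 0.32² = 0.0441 + 0.3600 + 0.4356 + 0.0225 + 0.1764 + 0.0529 + 0.1024 = 1.1939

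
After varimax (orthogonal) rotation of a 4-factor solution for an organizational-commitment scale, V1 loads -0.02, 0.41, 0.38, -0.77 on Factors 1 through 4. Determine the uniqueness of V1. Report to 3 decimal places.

h² = (-0.02)² + 0.41² + 0.38² + (-0.77)² = 0.0004 + 0.1681 + 0.1444 + 0.5929 = 0.9058
Uniqueness u² = 1 − h² = 1 − 0.9058 = 0.0942

0.094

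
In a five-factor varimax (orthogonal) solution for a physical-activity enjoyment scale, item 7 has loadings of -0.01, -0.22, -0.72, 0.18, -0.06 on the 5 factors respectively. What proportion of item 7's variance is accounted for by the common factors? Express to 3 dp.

0.603

h² = (-0.01)² + (-0.22)² + (-0.72)² + 0.18² + (-0.06)² = 0.0001 + 0.0484 + 0.5184 + 0.0324 + 0.0036 = 0.6029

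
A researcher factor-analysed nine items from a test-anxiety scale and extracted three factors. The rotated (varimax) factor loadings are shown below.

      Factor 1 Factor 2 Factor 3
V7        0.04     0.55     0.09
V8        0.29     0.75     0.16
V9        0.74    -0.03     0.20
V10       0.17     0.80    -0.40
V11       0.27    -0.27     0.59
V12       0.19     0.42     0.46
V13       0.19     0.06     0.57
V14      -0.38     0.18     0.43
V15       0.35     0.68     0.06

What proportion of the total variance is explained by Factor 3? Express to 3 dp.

0.145

SS loadings for Factor 3 = 0.09² + 0.16² + 0.20² + (-0.40)² + 0.59² + 0.46² + 0.57² + 0.43² + 0.06² = 1.3068
Proportion of variance = 1.3068 / 9 = 0.1452.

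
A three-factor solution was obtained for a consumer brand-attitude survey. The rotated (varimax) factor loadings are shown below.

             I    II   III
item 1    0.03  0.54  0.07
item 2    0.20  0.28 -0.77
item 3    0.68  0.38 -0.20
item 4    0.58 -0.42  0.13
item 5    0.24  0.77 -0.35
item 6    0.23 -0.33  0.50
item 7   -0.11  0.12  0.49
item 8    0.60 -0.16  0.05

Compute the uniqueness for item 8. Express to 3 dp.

0.612

h² = 0.60² + (-0.16)² + 0.05² = 0.3600 + 0.0256 + 0.0025 = 0.3881
Uniqueness u² = 1 − h² = 1 − 0.3881 = 0.6119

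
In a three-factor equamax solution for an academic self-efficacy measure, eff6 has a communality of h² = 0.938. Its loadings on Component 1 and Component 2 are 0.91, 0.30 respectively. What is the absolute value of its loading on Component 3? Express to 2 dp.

0.14

Under orthogonal rotation h² = Σλ², so λ_Component 3² = h² − (0.9181) = 0.938 − 0.9181 = 0.0199.
|λ| = √0.0199 = 0.1411.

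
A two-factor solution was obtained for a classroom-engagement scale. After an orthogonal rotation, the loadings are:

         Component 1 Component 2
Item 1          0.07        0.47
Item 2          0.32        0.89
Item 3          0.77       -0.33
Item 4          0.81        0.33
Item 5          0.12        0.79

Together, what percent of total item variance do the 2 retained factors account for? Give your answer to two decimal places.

64.51%

Communalities: 0.2258, 0.8945, 0.7018, 0.7650, 0.6385; Σh² = 3.2256.
Total variance with 5 standardized items is 5, so the solution explains 3.2256/5 = 0.6451 = 64.51%.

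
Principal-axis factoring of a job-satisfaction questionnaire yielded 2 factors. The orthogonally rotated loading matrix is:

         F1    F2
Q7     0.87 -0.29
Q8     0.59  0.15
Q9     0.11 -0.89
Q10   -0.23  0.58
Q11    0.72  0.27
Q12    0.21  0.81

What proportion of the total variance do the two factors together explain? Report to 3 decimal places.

0.616

SS loadings by factor: 1.7325, 1.9641; total = 3.6966.
Total variance with 6 standardized items is 6, so the solution explains 3.6966/6 = 0.6161.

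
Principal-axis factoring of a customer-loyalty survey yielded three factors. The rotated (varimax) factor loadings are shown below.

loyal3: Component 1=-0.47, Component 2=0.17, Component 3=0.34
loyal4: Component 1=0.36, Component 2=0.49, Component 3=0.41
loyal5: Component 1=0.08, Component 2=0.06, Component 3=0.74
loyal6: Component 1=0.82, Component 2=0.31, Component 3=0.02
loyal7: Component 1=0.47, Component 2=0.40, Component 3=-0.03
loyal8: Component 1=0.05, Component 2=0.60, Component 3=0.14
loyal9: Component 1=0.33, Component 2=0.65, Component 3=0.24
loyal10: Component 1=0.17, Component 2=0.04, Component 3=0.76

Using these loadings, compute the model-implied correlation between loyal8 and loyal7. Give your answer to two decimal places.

0.26

r̂ = Σ λ_i·λ_j across factors = (0.05)(0.47) + (0.60)(0.40) + (0.14)(-0.03)
  = +0.0235 +0.2400 -0.0042 = 0.2593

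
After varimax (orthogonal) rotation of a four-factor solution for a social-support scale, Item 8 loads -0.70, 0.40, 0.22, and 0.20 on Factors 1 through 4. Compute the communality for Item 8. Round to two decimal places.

h² = (-0.70)² + 0.40² + 0.22² + 0.20² = 0.4900 + 0.1600 + 0.0484 + 0.0400 = 0.7384

0.74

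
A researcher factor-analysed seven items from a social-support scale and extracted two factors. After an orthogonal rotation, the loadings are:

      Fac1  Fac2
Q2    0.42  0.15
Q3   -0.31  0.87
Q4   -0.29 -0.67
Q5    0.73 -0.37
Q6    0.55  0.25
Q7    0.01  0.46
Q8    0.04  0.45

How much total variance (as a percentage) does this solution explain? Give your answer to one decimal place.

43.4%

SS loadings by factor: 1.1937, 1.8418; total = 3.0355.
Total variance with 7 standardized items is 7, so the solution explains 3.0355/7 = 0.4336 = 43.36%.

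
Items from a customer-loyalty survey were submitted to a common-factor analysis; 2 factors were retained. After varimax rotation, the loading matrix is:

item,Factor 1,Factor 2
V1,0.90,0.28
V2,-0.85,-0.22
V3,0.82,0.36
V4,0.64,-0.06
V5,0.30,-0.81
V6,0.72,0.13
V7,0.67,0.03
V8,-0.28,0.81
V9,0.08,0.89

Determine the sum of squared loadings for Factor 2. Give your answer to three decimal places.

2.382

SS loadings for Factor 2 = 0.28² + (-0.22)² + 0.36² + (-0.06)² + (-0.81)² + 0.13² + 0.03² + 0.81² + 0.89² = 0.0784 + 0.0484 + 0.1296 + 0.0036 + 0.6561 + 0.0169 + 0.0009 + 0.6561 + 0.7921 = 2.3821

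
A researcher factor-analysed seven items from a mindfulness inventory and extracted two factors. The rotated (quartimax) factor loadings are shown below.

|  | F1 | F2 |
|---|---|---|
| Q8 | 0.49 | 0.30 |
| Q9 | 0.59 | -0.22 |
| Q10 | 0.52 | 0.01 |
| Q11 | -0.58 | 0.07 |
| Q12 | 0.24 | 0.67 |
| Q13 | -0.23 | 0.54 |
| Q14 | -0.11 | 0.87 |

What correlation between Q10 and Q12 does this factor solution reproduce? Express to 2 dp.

r̂ = Σ λ_i·λ_j across factors = (0.52)(0.24) + (0.01)(0.67)
  = +0.1248 +0.0067 = 0.1315

0.13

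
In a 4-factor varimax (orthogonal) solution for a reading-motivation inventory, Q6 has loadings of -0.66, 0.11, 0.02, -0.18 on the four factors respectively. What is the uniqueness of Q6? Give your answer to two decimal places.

h² = (-0.66)² + 0.11² + 0.02² + (-0.18)² = 0.4356 + 0.0121 + 0.0004 + 0.0324 = 0.4805
Uniqueness u² = 1 − h² = 1 − 0.4805 = 0.5195

0.52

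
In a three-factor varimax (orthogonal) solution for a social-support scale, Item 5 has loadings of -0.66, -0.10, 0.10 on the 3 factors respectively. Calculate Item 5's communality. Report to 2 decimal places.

0.46

h² = (-0.66)² + (-0.10)² + 0.10² = 0.4356 + 0.0100 + 0.0100 = 0.4556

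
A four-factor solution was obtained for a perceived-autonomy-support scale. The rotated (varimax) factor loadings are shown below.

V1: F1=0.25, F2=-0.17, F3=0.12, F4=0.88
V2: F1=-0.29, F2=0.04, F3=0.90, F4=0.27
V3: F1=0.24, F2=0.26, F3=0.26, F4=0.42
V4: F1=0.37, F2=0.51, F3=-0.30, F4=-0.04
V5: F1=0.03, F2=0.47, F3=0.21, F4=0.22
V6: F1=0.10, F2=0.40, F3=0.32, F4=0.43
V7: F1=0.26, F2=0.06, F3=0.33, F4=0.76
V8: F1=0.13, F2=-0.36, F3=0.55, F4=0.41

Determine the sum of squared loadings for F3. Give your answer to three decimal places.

1.540

SS loadings for F3 = 0.12² + 0.90² + 0.26² + (-0.30)² + 0.21² + 0.32² + 0.33² + 0.55² = 0.0144 + 0.8100 + 0.0676 + 0.0900 + 0.0441 + 0.1024 + 0.1089 + 0.3025 = 1.5399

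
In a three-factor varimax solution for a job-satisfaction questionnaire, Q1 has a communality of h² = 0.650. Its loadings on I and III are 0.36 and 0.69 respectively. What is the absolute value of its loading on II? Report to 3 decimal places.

Under orthogonal rotation h² = Σλ², so λ_II² = h² − (0.6057) = 0.650 − 0.6057 = 0.0443.
|λ| = √0.0443 = 0.2105.

0.210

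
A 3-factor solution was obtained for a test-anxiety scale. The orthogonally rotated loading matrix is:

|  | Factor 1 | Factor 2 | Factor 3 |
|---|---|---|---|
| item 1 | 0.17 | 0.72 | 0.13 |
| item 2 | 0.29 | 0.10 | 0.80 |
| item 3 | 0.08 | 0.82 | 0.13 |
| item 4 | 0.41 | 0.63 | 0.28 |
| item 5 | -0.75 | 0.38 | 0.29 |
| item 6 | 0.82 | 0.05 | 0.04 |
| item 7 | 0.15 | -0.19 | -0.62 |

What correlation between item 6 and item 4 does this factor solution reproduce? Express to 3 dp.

0.379

r̂ = Σ λ_i·λ_j across factors = (0.82)(0.41) + (0.05)(0.63) + (0.04)(0.28)
  = +0.3362 +0.0315 +0.0112 = 0.3789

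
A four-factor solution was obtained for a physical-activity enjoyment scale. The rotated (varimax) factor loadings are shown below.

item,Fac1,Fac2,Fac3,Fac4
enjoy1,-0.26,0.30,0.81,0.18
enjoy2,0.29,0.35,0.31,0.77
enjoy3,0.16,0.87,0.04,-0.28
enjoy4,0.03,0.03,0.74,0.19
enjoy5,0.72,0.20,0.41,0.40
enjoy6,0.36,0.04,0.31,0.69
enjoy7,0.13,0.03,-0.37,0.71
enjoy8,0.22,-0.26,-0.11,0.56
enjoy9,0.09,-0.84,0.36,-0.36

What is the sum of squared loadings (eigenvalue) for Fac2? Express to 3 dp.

1.786

SS loadings for Fac2 = 0.30² + 0.35² + 0.87² + 0.03² + 0.20² + 0.04² + 0.03² + (-0.26)² + (-0.84)² = 0.0900 + 0.1225 + 0.7569 + 0.0009 + 0.0400 + 0.0016 + 0.0009 + 0.0676 + 0.7056 = 1.7860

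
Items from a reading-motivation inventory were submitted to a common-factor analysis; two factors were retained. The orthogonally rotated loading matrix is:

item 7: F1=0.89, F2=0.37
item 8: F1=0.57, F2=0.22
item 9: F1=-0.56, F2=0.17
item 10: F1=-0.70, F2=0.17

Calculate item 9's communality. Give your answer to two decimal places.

0.34

h² = (-0.56)² + 0.17² = 0.3136 + 0.0289 = 0.3425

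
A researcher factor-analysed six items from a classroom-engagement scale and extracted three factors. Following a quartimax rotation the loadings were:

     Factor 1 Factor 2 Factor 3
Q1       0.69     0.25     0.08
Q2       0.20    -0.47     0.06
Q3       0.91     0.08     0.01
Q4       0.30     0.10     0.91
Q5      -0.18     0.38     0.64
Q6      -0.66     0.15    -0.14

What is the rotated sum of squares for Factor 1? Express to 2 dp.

1.90

SS loadings for Factor 1 = 0.69² + 0.20² + 0.91² + 0.30² + (-0.18)² + (-0.66)² = 0.4761 + 0.0400 + 0.8281 + 0.0900 + 0.0324 + 0.4356 = 1.9022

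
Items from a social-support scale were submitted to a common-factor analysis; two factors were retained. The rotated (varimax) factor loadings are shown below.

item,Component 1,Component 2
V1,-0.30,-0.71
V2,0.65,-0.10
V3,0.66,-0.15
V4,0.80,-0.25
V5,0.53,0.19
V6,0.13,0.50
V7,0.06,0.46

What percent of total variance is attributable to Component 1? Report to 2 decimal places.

26.99%

SS loadings for Component 1 = (-0.30)² + 0.65² + 0.66² + 0.80² + 0.53² + 0.13² + 0.06² = 1.8895
With 7 standardized items, total variance = 7. Proportion = 1.8895/7 = 0.2699 → 26.99%.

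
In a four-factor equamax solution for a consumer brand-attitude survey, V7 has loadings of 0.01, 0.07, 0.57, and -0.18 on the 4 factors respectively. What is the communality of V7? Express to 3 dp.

h² = 0.01² + 0.07² + 0.57² + (-0.18)² = 0.0001 + 0.0049 + 0.3249 + 0.0324 = 0.3623

0.362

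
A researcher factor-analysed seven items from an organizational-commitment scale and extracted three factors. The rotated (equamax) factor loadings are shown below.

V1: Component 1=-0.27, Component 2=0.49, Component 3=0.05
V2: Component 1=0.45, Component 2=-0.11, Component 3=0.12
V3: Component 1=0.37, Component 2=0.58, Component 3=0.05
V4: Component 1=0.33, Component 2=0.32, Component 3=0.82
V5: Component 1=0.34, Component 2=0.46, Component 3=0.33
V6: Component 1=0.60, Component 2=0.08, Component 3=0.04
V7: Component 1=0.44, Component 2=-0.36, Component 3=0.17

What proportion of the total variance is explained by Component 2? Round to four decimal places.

0.1484

SS loadings for Component 2 = 0.49² + (-0.11)² + 0.58² + 0.32² + 0.46² + 0.08² + (-0.36)² = 1.0386
Proportion of variance = 1.0386 / 7 = 0.1484.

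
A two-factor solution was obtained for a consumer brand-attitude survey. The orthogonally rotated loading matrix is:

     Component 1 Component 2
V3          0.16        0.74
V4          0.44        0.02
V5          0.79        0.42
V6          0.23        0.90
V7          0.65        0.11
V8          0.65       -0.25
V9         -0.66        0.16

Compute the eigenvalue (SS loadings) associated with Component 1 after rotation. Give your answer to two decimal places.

SS loadings for Component 1 = 0.16² + 0.44² + 0.79² + 0.23² + 0.65² + 0.65² + (-0.66)² = 0.0256 + 0.1936 + 0.6241 + 0.0529 + 0.4225 + 0.4225 + 0.4356 = 2.1768

2.18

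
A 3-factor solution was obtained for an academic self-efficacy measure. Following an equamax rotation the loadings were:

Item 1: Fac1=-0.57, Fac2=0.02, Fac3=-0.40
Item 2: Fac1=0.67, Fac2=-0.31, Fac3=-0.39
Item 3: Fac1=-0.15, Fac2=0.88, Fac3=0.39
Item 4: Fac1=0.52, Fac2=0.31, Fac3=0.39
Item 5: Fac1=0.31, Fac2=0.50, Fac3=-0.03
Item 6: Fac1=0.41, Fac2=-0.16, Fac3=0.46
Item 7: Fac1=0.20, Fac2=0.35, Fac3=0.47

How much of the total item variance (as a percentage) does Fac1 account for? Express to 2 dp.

19.58%

SS loadings for Fac1 = (-0.57)² + 0.67² + (-0.15)² + 0.52² + 0.31² + 0.41² + 0.20² = 1.3709
With 7 standardized items, total variance = 7. Proportion = 1.3709/7 = 0.1958 → 19.58%.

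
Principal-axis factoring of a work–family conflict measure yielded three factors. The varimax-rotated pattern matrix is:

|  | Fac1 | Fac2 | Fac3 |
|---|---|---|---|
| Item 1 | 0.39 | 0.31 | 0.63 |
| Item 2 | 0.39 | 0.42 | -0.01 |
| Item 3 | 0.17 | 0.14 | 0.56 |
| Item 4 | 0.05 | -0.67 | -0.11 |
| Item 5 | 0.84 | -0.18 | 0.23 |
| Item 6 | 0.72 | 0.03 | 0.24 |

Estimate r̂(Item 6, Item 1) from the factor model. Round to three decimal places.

0.441

r̂ = Σ λ_i·λ_j across factors = (0.72)(0.39) + (0.03)(0.31) + (0.24)(0.63)
  = +0.2808 +0.0093 +0.1512 = 0.4413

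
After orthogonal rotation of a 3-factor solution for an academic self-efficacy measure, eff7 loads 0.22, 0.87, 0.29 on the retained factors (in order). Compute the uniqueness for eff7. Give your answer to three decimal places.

h² = 0.22² + 0.87² + 0.29² = 0.0484 + 0.7569 + 0.0841 = 0.8894
Uniqueness u² = 1 − h² = 1 − 0.8894 = 0.1106

0.111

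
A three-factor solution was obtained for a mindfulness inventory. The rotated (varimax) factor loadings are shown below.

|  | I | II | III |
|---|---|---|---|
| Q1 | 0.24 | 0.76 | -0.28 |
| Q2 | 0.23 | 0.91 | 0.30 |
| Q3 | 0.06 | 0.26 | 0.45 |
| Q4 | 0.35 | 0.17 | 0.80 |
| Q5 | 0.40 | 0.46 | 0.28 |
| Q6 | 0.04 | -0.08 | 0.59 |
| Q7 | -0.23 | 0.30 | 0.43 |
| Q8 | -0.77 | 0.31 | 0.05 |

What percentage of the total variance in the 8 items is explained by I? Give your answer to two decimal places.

13.05%

SS loadings for I = 0.24² + 0.23² + 0.06² + 0.35² + 0.40² + 0.04² + (-0.23)² + (-0.77)² = 1.0440
With 8 standardized items, total variance = 8. Proportion = 1.0440/8 = 0.1305 → 13.05%.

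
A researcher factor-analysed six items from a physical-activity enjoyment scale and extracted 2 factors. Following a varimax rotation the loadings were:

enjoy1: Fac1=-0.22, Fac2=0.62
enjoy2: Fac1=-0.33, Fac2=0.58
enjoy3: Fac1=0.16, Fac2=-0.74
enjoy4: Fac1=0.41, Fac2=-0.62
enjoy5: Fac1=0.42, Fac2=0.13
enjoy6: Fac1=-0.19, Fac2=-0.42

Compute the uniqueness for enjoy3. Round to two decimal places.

0.43

h² = 0.16² + (-0.74)² = 0.0256 + 0.5476 = 0.5732
Uniqueness u² = 1 − h² = 1 − 0.5732 = 0.4268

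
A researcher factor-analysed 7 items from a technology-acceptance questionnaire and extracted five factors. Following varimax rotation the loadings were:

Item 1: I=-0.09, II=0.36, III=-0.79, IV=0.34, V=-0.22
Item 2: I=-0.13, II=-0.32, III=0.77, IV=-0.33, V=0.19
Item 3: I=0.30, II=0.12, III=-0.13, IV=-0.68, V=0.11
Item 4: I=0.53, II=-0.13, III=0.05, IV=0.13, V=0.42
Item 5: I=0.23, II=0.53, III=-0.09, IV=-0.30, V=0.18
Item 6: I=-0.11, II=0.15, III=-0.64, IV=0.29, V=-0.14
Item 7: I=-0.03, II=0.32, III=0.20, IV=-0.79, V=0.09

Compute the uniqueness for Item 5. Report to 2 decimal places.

0.54

h² = 0.23² + 0.53² + (-0.09)² + (-0.30)² + 0.18² = 0.0529 + 0.2809 + 0.0081 + 0.0900 + 0.0324 = 0.4643
Uniqueness u² = 1 − h² = 1 − 0.4643 = 0.5357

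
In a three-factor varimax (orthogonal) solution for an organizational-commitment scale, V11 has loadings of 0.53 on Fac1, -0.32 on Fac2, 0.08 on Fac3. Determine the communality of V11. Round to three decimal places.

0.390

h² = 0.53² + (-0.32)² + 0.08² = 0.2809 + 0.1024 + 0.0064 = 0.3897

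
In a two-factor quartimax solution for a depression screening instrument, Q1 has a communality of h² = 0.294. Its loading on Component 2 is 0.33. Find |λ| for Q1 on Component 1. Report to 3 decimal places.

0.430

Under orthogonal rotation h² = Σλ², so λ_Component 1² = h² − (0.1089) = 0.294 − 0.1089 = 0.1851.
|λ| = √0.1851 = 0.4302.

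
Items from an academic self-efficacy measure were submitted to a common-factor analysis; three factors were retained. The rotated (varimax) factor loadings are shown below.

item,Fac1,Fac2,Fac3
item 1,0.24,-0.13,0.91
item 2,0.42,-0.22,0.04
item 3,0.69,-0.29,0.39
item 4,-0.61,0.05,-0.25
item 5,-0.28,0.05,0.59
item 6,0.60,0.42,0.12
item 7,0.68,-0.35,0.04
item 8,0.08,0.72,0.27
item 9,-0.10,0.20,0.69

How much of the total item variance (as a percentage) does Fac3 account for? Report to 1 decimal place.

SS loadings for Fac3 = 0.91² + 0.04² + 0.39² + (-0.25)² + 0.59² + 0.12² + 0.04² + 0.27² + 0.69² = 1.9574
With 9 standardized items, total variance = 9. Proportion = 1.9574/9 = 0.2175 → 21.75%.

21.7%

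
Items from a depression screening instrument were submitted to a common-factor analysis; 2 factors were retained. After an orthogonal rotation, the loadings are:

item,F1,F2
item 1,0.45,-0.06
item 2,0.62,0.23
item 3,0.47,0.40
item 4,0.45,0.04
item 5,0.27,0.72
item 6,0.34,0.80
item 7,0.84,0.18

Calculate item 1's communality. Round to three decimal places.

h² = 0.45² + (-0.06)² = 0.2025 + 0.0036 = 0.2061

0.206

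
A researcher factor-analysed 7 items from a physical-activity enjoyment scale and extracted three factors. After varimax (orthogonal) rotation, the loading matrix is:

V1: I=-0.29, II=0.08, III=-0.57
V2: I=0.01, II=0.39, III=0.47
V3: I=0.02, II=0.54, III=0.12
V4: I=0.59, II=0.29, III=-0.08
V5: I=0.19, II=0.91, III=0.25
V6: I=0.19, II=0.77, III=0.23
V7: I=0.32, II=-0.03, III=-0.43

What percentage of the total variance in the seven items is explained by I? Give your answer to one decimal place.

8.7%

SS loadings for I = (-0.29)² + 0.01² + 0.02² + 0.59² + 0.19² + 0.19² + 0.32² = 0.6073
With 7 standardized items, total variance = 7. Proportion = 0.6073/7 = 0.0868 → 8.68%.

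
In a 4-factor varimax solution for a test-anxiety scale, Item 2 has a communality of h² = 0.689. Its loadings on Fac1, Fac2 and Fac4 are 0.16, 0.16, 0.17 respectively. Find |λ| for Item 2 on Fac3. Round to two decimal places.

Under orthogonal rotation h² = Σλ², so λ_Fac3² = h² − (0.0801) = 0.689 − 0.0801 = 0.6089.
|λ| = √0.6089 = 0.7803.

0.78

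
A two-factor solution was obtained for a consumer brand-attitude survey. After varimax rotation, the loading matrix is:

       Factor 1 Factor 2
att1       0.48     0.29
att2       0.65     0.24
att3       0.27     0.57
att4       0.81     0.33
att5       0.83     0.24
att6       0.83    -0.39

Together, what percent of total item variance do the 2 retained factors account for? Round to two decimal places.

59.08%

Communalities: 0.3145, 0.4801, 0.3978, 0.7650, 0.7465, 0.8410; Σh² = 3.5449.
Total variance with 6 standardized items is 6, so the solution explains 3.5449/6 = 0.5908 = 59.08%.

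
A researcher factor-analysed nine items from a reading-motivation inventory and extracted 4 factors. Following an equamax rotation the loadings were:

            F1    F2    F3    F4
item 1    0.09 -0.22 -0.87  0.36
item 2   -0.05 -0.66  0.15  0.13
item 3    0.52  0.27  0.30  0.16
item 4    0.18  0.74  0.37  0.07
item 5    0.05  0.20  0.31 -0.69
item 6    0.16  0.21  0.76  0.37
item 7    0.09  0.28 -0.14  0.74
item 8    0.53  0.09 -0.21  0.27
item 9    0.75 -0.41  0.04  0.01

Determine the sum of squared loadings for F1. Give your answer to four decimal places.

1.1930

SS loadings for F1 = 0.09² + (-0.05)² + 0.52² + 0.18² + 0.05² + 0.16² + 0.09² + 0.53² + 0.75² = 0.0081 + 0.0025 + 0.2704 + 0.0324 + 0.0025 + 0.0256 + 0.0081 + 0.2809 + 0.5625 = 1.1930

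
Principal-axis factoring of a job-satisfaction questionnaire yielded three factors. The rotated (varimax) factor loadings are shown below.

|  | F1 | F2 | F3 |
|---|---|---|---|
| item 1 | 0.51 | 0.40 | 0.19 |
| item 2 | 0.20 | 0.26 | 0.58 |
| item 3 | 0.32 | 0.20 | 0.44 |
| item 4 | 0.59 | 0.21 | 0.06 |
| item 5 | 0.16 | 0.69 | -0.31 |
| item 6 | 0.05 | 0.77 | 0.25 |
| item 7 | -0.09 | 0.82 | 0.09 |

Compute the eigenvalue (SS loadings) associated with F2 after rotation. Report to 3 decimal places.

SS loadings for F2 = 0.40² + 0.26² + 0.20² + 0.21² + 0.69² + 0.77² + 0.82² = 0.1600 + 0.0676 + 0.0400 + 0.0441 + 0.4761 + 0.5929 + 0.6724 = 2.0531

2.053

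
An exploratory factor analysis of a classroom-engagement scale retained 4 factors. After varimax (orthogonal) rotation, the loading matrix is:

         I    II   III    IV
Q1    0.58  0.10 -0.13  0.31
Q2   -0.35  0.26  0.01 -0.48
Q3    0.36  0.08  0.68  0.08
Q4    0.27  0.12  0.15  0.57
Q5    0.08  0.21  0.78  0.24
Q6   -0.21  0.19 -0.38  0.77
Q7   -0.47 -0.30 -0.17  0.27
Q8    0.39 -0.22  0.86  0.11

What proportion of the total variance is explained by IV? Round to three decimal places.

0.174

SS loadings for IV = 0.31² + (-0.48)² + 0.08² + 0.57² + 0.24² + 0.77² + 0.27² + 0.11² = 1.3933
Proportion of variance = 1.3933 / 8 = 0.1742.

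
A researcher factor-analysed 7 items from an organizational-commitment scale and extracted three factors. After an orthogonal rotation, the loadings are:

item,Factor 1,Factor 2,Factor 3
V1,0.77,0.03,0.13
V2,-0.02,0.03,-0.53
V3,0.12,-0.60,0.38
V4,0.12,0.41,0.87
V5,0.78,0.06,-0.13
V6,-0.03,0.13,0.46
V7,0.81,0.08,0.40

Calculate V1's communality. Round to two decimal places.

h² = 0.77² + 0.03² + 0.13² = 0.5929 + 0.0009 + 0.0169 = 0.6107

0.61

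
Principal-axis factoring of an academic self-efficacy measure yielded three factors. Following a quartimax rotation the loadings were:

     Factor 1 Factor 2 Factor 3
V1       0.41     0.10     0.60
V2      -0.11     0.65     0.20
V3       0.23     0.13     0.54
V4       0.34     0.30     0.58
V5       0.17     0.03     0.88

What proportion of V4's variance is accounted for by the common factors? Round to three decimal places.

h² = 0.34² + 0.30² + 0.58² = 0.1156 + 0.0900 + 0.3364 = 0.5420

0.542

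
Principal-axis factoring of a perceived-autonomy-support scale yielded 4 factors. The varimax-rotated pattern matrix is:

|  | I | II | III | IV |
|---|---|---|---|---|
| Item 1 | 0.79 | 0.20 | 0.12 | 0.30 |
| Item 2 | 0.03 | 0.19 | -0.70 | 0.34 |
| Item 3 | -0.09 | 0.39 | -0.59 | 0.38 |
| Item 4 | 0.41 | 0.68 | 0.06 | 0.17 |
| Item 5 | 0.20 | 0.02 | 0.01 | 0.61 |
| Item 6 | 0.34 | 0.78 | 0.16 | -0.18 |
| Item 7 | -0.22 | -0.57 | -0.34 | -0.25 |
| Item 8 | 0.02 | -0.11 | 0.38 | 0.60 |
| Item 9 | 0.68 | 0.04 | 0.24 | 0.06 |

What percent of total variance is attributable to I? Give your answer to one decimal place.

SS loadings for I = 0.79² + 0.03² + (-0.09)² + 0.41² + 0.20² + 0.34² + (-0.22)² + 0.02² + 0.68² = 1.4680
With 9 standardized items, total variance = 9. Proportion = 1.4680/9 = 0.1631 → 16.31%.

16.3%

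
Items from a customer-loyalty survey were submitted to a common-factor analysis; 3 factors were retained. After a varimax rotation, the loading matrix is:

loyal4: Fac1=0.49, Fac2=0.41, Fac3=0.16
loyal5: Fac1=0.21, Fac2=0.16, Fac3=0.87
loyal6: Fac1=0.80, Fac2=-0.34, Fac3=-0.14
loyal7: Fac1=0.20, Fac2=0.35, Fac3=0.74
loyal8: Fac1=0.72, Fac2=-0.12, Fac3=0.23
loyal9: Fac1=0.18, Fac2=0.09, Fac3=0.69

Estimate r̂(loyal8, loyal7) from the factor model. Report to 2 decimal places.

0.27

r̂ = Σ λ_i·λ_j across factors = (0.72)(0.20) + (-0.12)(0.35) + (0.23)(0.74)
  = +0.1440 -0.0420 +0.1702 = 0.2722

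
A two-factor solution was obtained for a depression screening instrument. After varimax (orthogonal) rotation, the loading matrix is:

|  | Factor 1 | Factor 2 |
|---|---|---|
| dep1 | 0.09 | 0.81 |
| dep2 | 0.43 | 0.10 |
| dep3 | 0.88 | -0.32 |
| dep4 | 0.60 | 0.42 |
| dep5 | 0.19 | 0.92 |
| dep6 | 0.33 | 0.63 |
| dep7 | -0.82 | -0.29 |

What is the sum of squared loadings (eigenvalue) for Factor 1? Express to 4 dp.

SS loadings for Factor 1 = 0.09² + 0.43² + 0.88² + 0.60² + 0.19² + 0.33² + (-0.82)² = 0.0081 + 0.1849 + 0.7744 + 0.3600 + 0.0361 + 0.1089 + 0.6724 = 2.1448

2.1448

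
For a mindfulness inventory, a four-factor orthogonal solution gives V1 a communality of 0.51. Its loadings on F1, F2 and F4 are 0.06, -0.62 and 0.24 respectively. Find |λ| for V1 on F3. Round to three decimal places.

0.254

Under orthogonal rotation h² = Σλ², so λ_F3² = h² − (0.4456) = 0.51 − 0.4456 = 0.0644.
|λ| = √0.0644 = 0.2538.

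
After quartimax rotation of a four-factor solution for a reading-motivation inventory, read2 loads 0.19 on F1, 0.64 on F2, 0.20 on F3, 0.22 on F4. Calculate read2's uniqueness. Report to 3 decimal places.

h² = 0.19² + 0.64² + 0.20² + 0.22² = 0.0361 + 0.4096 + 0.0400 + 0.0484 = 0.5341
Uniqueness u² = 1 − h² = 1 − 0.5341 = 0.4659

0.466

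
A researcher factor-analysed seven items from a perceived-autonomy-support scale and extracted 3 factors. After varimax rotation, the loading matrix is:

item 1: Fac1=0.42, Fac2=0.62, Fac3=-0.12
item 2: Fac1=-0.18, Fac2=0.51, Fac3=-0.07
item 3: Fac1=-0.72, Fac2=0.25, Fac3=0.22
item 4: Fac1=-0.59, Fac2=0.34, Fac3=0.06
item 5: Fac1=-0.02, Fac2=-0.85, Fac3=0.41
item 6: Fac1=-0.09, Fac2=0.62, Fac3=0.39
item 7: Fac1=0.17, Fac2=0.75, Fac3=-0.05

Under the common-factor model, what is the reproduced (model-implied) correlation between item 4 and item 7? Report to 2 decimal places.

r̂ = Σ λ_i·λ_j across factors = (-0.59)(0.17) + (0.34)(0.75) + (0.06)(-0.05)
  = -0.1003 +0.2550 -0.0030 = 0.1517

0.15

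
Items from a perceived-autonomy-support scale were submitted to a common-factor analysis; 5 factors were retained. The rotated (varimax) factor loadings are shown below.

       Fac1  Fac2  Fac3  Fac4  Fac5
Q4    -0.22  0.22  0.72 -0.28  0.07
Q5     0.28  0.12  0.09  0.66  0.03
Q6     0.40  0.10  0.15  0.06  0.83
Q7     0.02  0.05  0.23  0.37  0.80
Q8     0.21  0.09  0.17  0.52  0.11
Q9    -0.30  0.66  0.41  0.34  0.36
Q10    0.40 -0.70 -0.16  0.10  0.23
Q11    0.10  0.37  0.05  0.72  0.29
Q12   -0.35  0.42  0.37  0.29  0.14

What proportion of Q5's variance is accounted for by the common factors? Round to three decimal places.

h² = 0.28² + 0.12² + 0.09² + 0.66² + 0.03² = 0.0784 + 0.0144 + 0.0081 + 0.4356 + 0.0009 = 0.5374

0.537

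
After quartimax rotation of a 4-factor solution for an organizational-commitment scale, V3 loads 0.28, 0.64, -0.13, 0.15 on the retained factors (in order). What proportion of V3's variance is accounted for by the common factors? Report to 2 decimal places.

h² = 0.28² + 0.64² + (-0.13)² + 0.15² = 0.0784 + 0.4096 + 0.0169 + 0.0225 = 0.5274

0.53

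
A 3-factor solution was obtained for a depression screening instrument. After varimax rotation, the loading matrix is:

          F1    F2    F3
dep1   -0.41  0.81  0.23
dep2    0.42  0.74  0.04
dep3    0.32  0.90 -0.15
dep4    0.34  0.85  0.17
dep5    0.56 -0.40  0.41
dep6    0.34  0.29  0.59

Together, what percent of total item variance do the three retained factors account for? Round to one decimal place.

SS loadings by factor: 0.9917, 2.9803, 0.6221; total = 4.5941.
Total variance with 6 standardized items is 6, so the solution explains 4.5941/6 = 0.7657 = 76.57%.

76.6%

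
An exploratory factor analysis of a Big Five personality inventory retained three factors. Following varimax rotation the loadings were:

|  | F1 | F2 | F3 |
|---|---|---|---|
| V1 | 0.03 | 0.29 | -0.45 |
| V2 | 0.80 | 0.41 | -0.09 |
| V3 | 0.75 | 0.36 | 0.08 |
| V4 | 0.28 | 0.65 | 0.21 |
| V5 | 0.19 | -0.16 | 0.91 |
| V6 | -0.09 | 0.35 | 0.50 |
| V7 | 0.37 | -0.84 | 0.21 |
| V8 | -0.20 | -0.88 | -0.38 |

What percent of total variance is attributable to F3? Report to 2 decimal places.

SS loadings for F3 = (-0.45)² + (-0.09)² + 0.08² + 0.21² + 0.91² + 0.50² + 0.21² + (-0.38)² = 1.5277
With 8 standardized items, total variance = 8. Proportion = 1.5277/8 = 0.1910 → 19.10%.

19.10%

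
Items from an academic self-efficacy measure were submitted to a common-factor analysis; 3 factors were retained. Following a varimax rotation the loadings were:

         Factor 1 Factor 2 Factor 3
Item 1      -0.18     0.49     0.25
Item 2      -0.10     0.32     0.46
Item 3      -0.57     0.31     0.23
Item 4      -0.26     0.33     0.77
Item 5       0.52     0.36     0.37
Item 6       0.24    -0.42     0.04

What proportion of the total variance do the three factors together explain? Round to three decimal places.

Communalities: 0.3350, 0.3240, 0.4739, 0.7694, 0.5369, 0.2356; Σh² = 2.6748.
Total variance with 6 standardized items is 6, so the solution explains 2.6748/6 = 0.4458.

0.446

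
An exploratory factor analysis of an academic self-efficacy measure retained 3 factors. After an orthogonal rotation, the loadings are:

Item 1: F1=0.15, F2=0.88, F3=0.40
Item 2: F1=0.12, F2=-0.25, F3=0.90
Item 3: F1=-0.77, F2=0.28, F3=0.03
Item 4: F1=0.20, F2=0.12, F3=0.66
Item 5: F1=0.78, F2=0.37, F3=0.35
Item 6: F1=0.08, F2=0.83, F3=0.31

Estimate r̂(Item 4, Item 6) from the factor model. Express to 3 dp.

r̂ = Σ λ_i·λ_j across factors = (0.20)(0.08) + (0.12)(0.83) + (0.66)(0.31)
  = +0.0160 +0.0996 +0.2046 = 0.3202

0.320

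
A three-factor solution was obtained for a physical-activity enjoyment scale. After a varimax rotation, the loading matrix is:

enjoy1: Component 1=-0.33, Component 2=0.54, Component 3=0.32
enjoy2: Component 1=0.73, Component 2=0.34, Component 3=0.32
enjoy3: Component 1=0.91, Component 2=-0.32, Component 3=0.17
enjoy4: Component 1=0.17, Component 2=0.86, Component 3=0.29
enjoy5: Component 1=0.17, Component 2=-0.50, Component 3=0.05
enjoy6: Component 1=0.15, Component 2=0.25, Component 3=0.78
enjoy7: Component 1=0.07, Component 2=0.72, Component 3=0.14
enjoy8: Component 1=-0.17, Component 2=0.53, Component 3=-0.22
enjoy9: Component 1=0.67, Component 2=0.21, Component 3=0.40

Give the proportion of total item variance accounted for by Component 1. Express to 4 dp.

0.2259

SS loadings for Component 1 = (-0.33)² + 0.73² + 0.91² + 0.17² + 0.17² + 0.15² + 0.07² + (-0.17)² + 0.67² = 2.0329
Proportion of variance = 2.0329 / 9 = 0.2259.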